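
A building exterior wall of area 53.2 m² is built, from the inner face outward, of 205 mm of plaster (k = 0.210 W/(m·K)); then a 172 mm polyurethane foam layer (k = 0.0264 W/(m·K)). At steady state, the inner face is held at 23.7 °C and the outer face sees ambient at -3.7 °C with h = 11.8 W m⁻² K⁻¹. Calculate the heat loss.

Series thermal resistances, inner to outer:
  R_plaster = L/(kA) = 0.205/(0.210·53.2) = 0.01835 K/W
  R_polyurethane foam = L/(kA) = 0.172/(0.0264·53.2) = 0.1225 K/W
  R_conv,out = 1/(hA) = 1/(11.8·53.2) = 0.001593 K/W
ΣR = 0.01835 + 0.1225 + 0.001593 = 0.1424 K/W
Q = ΔT/ΣR = (23.7 °C − -3.7 °C)/0.1424 = 192 W

Q = 192 W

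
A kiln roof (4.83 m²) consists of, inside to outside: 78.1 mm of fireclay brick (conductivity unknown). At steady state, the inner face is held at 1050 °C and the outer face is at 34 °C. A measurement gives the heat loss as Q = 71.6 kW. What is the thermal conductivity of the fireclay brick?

k = 1.14 W/m·K

ΣR = ΔT/Q = |1050 − 34|/71600 = 0.01419 K/W
L/(kA) = 0.01419 ⇒ k = 0.0781/(0.01419·4.83) = 1.14 W/m·K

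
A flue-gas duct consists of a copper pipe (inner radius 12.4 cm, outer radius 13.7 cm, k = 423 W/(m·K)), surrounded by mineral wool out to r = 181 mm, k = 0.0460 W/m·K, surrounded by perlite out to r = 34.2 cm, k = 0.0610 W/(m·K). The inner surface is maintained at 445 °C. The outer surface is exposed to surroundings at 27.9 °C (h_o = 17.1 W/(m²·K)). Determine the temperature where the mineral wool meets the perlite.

T = 293 °C

Series thermal resistances, inner to outer:
  R'_copper = ln(0.137/0.124)/(2πk) = 0.09970/(2π·423) = 3.751×10^-5 m·K/W
  R'_mineral wool = ln(0.181/0.137)/(2πk) = 0.2785/(2π·0.0460) = 0.9636 m·K/W
  R'_perlite = ln(0.342/0.181)/(2πk) = 0.6363/(2π·0.0610) = 1.660 m·K/W
  R'_conv,out = 1/(2πr h) = 1/(2π·0.342·17.1) = 0.02721 m·K/W
ΣR = 3.751×10^-5 + 0.9636 + 1.660 + 0.02721 = 2.651 m·K/W
Q' = ΔT/ΣR = (445 °C − 27.9 °C)/2.651 = 157.3 W/m
From the inner boundary to the mineral wool/perlite interface, ΣR_partial = 0.9636 m·K/W.
T_interface = T_in − Q'·ΣR_partial = 445 °C − (157.3)(0.9636) = 293 °C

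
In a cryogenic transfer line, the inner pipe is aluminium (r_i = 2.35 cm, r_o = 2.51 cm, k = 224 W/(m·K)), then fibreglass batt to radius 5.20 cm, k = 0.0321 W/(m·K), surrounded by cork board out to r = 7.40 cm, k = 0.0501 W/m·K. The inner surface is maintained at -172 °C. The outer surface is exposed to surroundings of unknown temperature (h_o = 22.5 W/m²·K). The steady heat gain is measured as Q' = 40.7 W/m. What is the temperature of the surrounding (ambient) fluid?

T_out = 24.5 °C

Series resistances:
  R'_aluminium = ln(0.0251/0.0235)/(2πk) = 0.06587/(2π·224) = 4.680×10^-5 m·K/W
  R'_fibreglass batt = ln(0.0520/0.0251)/(2πk) = 0.7284/(2π·0.0321) = 3.611 m·K/W
  R'_cork board = ln(0.0740/0.0520)/(2πk) = 0.3528/(2π·0.0501) = 1.121 m·K/W
  R'_conv,out = 1/(2πr h) = 1/(2π·0.0740·22.5) = 0.09559 m·K/W
ΣR = 4.828 m·K/W
ΔT = Q'·ΣR = 40.7 × 4.828 = 196.5 K
Heat flows inward, so T_out = T_in + ΔT = -172 + 196.5 = 24.5 °C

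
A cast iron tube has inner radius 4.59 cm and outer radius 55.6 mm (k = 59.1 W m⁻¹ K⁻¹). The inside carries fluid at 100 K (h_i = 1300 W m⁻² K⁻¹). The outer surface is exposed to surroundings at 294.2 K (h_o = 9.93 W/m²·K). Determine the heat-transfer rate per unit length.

Resistance network (inner→outer):
  R'_conv,in = 1/(2πr h) = 1/(2π·0.0459·1300) = 0.002667 m·K/W
  R'_cast iron = ln(0.0556/0.0459)/(2πk) = 0.1917/(2π·59.1) = 5.163×10^-4 m·K/W
  R'_conv,out = 1/(2πr h) = 1/(2π·0.0556·9.93) = 0.2883 m·K/W
ΣR = 0.002667 + 5.163×10^-4 + 0.2883 = 0.2915 m·K/W
Q' = ΔT/ΣR = (100 K − 294.2 K)/0.2915 = -666 W/m
(Negative Q' ⇒ heat flows inward; heat gain = 666 W/m.)

Q' = 666 W/m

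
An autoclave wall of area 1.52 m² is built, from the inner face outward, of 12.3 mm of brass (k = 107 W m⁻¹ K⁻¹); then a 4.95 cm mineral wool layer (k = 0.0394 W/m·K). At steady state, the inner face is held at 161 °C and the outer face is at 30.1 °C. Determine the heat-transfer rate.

Treat each layer as a resistance in series:
  R_brass = L/(kA) = 0.0123/(107·1.52) = 7.563×10^-5 K/W
  R_mineral wool = L/(kA) = 0.0495/(0.0394·1.52) = 0.8265 K/W
ΣR = 7.563×10^-5 + 0.8265 = 0.8266 K/W
Q = ΔT/ΣR = (161 °C − 30.1 °C)/0.8266 = 158 W

Q = 158 W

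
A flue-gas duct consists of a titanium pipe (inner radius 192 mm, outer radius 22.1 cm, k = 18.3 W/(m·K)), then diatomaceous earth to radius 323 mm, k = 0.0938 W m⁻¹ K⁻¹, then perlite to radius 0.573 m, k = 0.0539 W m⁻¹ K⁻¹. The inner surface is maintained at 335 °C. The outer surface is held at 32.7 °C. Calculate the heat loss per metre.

Series thermal resistances, inner to outer:
  R'_titanium = ln(0.221/0.192)/(2πk) = 0.1407/(2π·18.3) = 0.001223 m·K/W
  R'_diatomaceous earth = ln(0.323/0.221)/(2πk) = 0.3795/(2π·0.0938) = 0.6439 m·K/W
  R'_perlite = ln(0.573/0.323)/(2πk) = 0.5732/(2π·0.0539) = 1.693 m·K/W
ΣR = 0.001223 + 0.6439 + 1.693 = 2.338 m·K/W
Q' = ΔT/ΣR = (335 °C − 32.7 °C)/2.338 = 129 W/m

Q' = 129 W/m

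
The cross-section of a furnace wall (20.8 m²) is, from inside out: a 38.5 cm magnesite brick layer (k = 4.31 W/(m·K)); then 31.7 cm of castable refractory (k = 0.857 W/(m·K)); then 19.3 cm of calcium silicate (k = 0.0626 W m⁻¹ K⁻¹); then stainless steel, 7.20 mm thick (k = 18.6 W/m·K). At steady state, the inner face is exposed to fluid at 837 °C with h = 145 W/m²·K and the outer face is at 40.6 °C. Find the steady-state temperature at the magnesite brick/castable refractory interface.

T = 815 °C

Treat each layer as a resistance in series:
  R_conv,in = 1/(hA) = 1/(145·20.8) = 3.316×10^-4 K/W
  R_magnesite brick = L/(kA) = 0.385/(4.31·20.8) = 0.004295 K/W
  R_castable refractory = L/(kA) = 0.317/(0.857·20.8) = 0.01778 K/W
  R_calcium silicate = L/(kA) = 0.193/(0.0626·20.8) = 0.1482 K/W
  R_stainless steel = L/(kA) = 0.00720/(18.6·20.8) = 1.861×10^-5 K/W
ΣR = 3.316×10^-4 + 0.004295 + 0.01778 + 0.1482 + 1.861×10^-5 = 0.1706 K/W
Q = ΔT/ΣR = (837 °C − 40.6 °C)/0.1706 = 4668 W
From the inner boundary to the magnesite brick/castable refractory interface, ΣR_partial = 0.004627 K/W.
T_interface = T_in − Q·ΣR_partial = 837 °C − (4668)(0.004627) = 815 °C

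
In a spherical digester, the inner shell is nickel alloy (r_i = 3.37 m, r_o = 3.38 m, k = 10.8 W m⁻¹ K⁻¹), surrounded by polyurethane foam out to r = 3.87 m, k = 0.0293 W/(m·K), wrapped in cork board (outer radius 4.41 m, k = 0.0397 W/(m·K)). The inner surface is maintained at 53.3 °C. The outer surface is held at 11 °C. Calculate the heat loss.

Resistance network (inner→outer):
  R_nickel alloy = (1/3.37 − 1/3.38)/(4πk) = 8.779×10^-4/(4π·10.8) = 6.469×10^-6 K/W
  R_polyurethane foam = (1/3.38 − 1/3.87)/(4πk) = 0.03746/(4π·0.0293) = 0.1017 K/W
  R_cork board = (1/3.87 − 1/4.41)/(4πk) = 0.03164/(4π·0.0397) = 0.06342 K/W
ΣR = 6.469×10^-6 + 0.1017 + 0.06342 = 0.1651 K/W
Q = ΔT/ΣR = (53.3 °C − 11 °C)/0.1651 = 256 W

Q = 256 W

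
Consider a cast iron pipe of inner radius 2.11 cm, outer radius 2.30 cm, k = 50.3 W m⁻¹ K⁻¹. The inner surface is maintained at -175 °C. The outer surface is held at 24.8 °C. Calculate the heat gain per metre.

Q' = 732 kW/m

Q' = 2πk·ΔT/ln(r₂/r₁) = 2π × 50.3 × 199.8 / ln(0.0230/0.0211) = 7.32×10^5 W/m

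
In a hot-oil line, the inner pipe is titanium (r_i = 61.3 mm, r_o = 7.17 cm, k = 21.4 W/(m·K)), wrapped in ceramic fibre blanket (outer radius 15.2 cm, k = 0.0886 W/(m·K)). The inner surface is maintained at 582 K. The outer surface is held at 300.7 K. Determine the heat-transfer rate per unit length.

Q' = 208 W/m

Resistance network (inner→outer):
  R'_titanium = ln(0.0717/0.0613)/(2πk) = 0.1567/(2π·21.4) = 0.001165 m·K/W
  R'_ceramic fibre blanket = ln(0.152/0.0717)/(2πk) = 0.7514/(2π·0.0886) = 1.350 m·K/W
ΣR = 0.001165 + 1.350 = 1.351 m·K/W
Q' = ΔT/ΣR = (582 K − 300.7 K)/1.351 = 208 W/m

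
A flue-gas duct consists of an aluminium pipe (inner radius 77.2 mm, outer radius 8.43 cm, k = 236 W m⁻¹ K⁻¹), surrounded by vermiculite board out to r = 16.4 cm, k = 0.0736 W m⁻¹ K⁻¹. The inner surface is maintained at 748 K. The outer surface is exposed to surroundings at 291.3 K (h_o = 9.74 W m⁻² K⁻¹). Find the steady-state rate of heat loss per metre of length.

Q' = 297 W/m

Treat each layer as a resistance in series:
  R'_aluminium = ln(0.0843/0.0772)/(2πk) = 0.08798/(2π·236) = 5.933×10^-5 m·K/W
  R'_vermiculite board = ln(0.164/0.0843)/(2πk) = 0.6655/(2π·0.0736) = 1.439 m·K/W
  R'_conv,out = 1/(2πr h) = 1/(2π·0.164·9.74) = 0.09964 m·K/W
ΣR = 5.933×10^-5 + 1.439 + 0.09964 = 1.539 m·K/W
Q' = ΔT/ΣR = (748 K − 291.3 K)/1.539 = 297 W/m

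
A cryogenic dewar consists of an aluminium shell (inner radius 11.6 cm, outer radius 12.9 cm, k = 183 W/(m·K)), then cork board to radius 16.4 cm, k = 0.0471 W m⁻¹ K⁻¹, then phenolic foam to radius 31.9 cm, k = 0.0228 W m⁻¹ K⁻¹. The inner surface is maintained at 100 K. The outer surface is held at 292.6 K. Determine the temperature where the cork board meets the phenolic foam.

Series thermal resistances, inner to outer:
  R_aluminium = (1/0.116 − 1/0.129)/(4πk) = 0.8688/(4π·183) = 3.778×10^-4 K/W
  R_cork board = (1/0.129 − 1/0.164)/(4πk) = 1.654/(4π·0.0471) = 2.795 K/W
  R_phenolic foam = (1/0.164 − 1/0.319)/(4πk) = 2.963/(4π·0.0228) = 10.34 K/W
ΣR = 3.778×10^-4 + 2.795 + 10.34 = 13.14 K/W
Q = ΔT/ΣR = (100 K − 292.6 K)/13.14 = -14.66 W
From the inner boundary to the cork board/phenolic foam interface, ΣR_partial = 2.795 K/W.
T_interface = T_in − Q·ΣR_partial = 100 K − (-14.66)(2.795) = 141 K

T = 141 K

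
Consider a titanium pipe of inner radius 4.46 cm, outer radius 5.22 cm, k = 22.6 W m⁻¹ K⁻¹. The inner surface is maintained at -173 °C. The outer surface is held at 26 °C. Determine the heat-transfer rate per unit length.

Q' = 2πk·ΔT/ln(r₂/r₁) = 2π × 22.6 × 199 / ln(0.0522/0.0446) = 1.80×10^5 W/m

Q' = 180 kW/m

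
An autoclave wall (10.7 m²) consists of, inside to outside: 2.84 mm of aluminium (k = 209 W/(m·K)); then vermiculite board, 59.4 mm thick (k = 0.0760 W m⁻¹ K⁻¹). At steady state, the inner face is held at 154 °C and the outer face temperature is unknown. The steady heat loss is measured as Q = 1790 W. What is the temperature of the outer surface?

T_out = 23.2 °C

Series resistances:
  R_aluminium = L/(kA) = 0.00284/(209·10.7) = 1.270×10^-6 K/W
  R_vermiculite board = L/(kA) = 0.0594/(0.0760·10.7) = 0.07304 K/W
ΣR = 0.07305 K/W
ΔT = Q·ΣR = 1790 × 0.07305 = 130.8 K
Heat flows outward, so T_out = T_in − ΔT = 154 − 130.8 = 23.2 °C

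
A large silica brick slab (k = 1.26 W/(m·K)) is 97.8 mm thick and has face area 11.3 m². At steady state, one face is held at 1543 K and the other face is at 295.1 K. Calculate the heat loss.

Q = 182 kW

Q = kA·ΔT/L = 1.26 × 11.3 × |1543 K − 295.1 K| / 0.0978 = 1.82×10^5 W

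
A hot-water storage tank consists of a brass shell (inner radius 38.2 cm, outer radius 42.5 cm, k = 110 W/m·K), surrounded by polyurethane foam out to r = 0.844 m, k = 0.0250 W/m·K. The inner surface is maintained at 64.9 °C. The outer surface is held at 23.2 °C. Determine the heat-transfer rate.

Q = 11.2 W

Treat each layer as a resistance in series:
  R_brass = (1/0.382 − 1/0.425)/(4πk) = 0.2649/(4π·110) = 1.916×10^-4 K/W
  R_polyurethane foam = (1/0.425 − 1/0.844)/(4πk) = 1.168/(4π·0.0250) = 3.718 K/W
ΣR = 1.916×10^-4 + 3.718 = 3.718 K/W
Q = ΔT/ΣR = (64.9 °C − 23.2 °C)/3.718 = 11.2 W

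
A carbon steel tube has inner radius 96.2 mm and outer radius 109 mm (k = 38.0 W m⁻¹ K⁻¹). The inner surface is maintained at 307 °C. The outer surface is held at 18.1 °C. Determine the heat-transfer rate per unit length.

Q' = 5.52×10^5 W/m

Q' = 2πk·ΔT/ln(r₂/r₁) = 2π × 38.0 × 288.9 / ln(0.109/0.0962) = 5.52×10^5 W/m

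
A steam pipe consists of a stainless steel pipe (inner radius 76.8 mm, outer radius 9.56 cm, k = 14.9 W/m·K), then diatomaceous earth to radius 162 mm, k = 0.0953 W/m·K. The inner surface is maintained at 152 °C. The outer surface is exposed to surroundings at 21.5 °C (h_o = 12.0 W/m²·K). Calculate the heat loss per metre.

Resistance network (inner→outer):
  R'_stainless steel = ln(0.0956/0.0768)/(2πk) = 0.2190/(2π·14.9) = 0.002339 m·K/W
  R'_diatomaceous earth = ln(0.162/0.0956)/(2πk) = 0.5274/(2π·0.0953) = 0.8808 m·K/W
  R'_conv,out = 1/(2πr h) = 1/(2π·0.162·12.0) = 0.08187 m·K/W
ΣR = 0.002339 + 0.8808 + 0.08187 = 0.9650 m·K/W
Q' = ΔT/ΣR = (152 °C − 21.5 °C)/0.9650 = 135 W/m

Q' = 135 W/m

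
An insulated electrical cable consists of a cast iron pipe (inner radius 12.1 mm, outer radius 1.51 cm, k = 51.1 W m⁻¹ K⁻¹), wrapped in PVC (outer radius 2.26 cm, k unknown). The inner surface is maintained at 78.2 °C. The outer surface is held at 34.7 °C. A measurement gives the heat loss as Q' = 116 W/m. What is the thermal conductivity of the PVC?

k = 0.171 W/m·K

ΣR = ΔT/Q' = |78.2 − 34.7|/116 = 0.3750 m·K/W
Known resistances:
  R'_cast iron = ln(0.0151/0.0121)/(2πk) = 0.2215/(2π·51.1) = 6.898×10^-4 m·K/W
R_PVC = ΣR − ΣR_known = 0.3750 − 6.898×10^-4 = 0.3743 m·K/W
ln(r₂/r₁)/(2πk) = 0.3743 ⇒ k = 0.4033/(2π·0.3743) = 0.171 W/m·K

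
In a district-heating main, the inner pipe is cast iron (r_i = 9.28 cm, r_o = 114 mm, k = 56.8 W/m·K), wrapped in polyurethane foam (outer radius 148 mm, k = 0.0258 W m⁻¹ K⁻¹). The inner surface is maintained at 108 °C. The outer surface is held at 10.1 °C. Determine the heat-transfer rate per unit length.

Q' = 60.8 W/m

Series thermal resistances, inner to outer:
  R'_cast iron = ln(0.114/0.0928)/(2πk) = 0.2058/(2π·56.8) = 5.765×10^-4 m·K/W
  R'_polyurethane foam = ln(0.148/0.114)/(2πk) = 0.2610/(2π·0.0258) = 1.610 m·K/W
ΣR = 5.765×10^-4 + 1.610 = 1.611 m·K/W
Q' = ΔT/ΣR = (108 °C − 10.1 °C)/1.611 = 60.8 W/m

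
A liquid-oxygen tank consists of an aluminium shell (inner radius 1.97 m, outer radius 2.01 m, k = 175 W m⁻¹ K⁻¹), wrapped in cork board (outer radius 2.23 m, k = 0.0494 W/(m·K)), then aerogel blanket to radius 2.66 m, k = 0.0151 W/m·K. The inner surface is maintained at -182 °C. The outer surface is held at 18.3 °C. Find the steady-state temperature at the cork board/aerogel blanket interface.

Resistance network (inner→outer):
  R_aluminium = (1/1.97 − 1/2.01)/(4πk) = 0.01010/(4π·175) = 4.594×10^-6 K/W
  R_cork board = (1/2.01 − 1/2.23)/(4πk) = 0.04908/(4π·0.0494) = 0.07907 K/W
  R_aerogel blanket = (1/2.23 − 1/2.66)/(4πk) = 0.07249/(4π·0.0151) = 0.3820 K/W
ΣR = 4.594×10^-6 + 0.07907 + 0.3820 = 0.4611 K/W
Q = ΔT/ΣR = (-182 °C − 18.3 °C)/0.4611 = -434.4 W
From the inner boundary to the cork board/aerogel blanket interface, ΣR_partial = 0.07907 K/W.
T_interface = T_in − Q·ΣR_partial = -182 °C − (-434.4)(0.07907) = -148 °C

T = -148 °C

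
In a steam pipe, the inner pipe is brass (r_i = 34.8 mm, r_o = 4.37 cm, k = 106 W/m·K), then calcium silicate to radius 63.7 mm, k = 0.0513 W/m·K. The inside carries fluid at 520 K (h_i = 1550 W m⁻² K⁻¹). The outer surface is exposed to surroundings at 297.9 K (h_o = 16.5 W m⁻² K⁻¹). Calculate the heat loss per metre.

Treat each layer as a resistance in series:
  R'_conv,in = 1/(2πr h) = 1/(2π·0.0348·1550) = 0.002951 m·K/W
  R'_brass = ln(0.0437/0.0348)/(2πk) = 0.2277/(2π·106) = 3.419×10^-4 m·K/W
  R'_calcium silicate = ln(0.0637/0.0437)/(2πk) = 0.3768/(2π·0.0513) = 1.169 m·K/W
  R'_conv,out = 1/(2πr h) = 1/(2π·0.0637·16.5) = 0.1514 m·K/W
ΣR = 0.002951 + 3.419×10^-4 + 1.169 + 0.1514 = 1.324 m·K/W
Q' = ΔT/ΣR = (520 K − 297.9 K)/1.324 = 168 W/m

Q' = 168 W/m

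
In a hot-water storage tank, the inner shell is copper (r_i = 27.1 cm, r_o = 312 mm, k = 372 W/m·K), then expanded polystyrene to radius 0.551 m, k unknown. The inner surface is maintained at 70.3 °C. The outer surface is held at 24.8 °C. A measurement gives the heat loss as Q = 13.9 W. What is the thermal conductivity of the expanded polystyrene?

k = 0.0338 W/m·K

ΣR = ΔT/Q = |70.3 − 24.8|/13.9 = 3.273 K/W
Known resistances:
  R_copper = (1/0.271 − 1/0.312)/(4πk) = 0.4849/(4π·372) = 1.037×10^-4 K/W
R_expanded polystyrene = ΣR − ΣR_known = 3.273 − 1.037×10^-4 = 3.273 K/W
(1/r₁−1/r₂)/(4πk) = 3.273 ⇒ k = 1.390/(4π·3.273) = 0.0338 W/m·K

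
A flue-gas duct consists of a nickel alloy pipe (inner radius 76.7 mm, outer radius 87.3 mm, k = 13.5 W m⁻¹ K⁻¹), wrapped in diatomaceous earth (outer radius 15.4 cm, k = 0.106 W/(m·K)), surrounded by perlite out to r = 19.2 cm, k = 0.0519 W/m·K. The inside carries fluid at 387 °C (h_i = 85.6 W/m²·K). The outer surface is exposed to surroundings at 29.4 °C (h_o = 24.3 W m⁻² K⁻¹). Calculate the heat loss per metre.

Q' = 225 W/m

Series thermal resistances, inner to outer:
  R'_conv,in = 1/(2πr h) = 1/(2π·0.0767·85.6) = 0.02424 m·K/W
  R'_nickel alloy = ln(0.0873/0.0767)/(2πk) = 0.1294/(2π·13.5) = 0.001526 m·K/W
  R'_diatomaceous earth = ln(0.154/0.0873)/(2πk) = 0.5676/(2π·0.106) = 0.8522 m·K/W
  R'_perlite = ln(0.192/0.154)/(2πk) = 0.2205/(2π·0.0519) = 0.6763 m·K/W
  R'_conv,out = 1/(2πr h) = 1/(2π·0.192·24.3) = 0.03411 m·K/W
ΣR = 0.02424 + 0.001526 + 0.8522 + 0.6763 + 0.03411 = 1.588 m·K/W
Q' = ΔT/ΣR = (387 °C − 29.4 °C)/1.588 = 225 W/m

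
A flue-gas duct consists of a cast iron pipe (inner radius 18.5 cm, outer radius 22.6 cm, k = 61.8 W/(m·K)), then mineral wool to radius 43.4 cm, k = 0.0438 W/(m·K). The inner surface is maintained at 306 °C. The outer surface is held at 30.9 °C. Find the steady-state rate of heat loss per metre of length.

Resistance network (inner→outer):
  R'_cast iron = ln(0.226/0.185)/(2πk) = 0.2002/(2π·61.8) = 5.155×10^-4 m·K/W
  R'_mineral wool = ln(0.434/0.226)/(2πk) = 0.6525/(2π·0.0438) = 2.371 m·K/W
ΣR = 5.155×10^-4 + 2.371 = 2.372 m·K/W
Q' = ΔT/ΣR = (306 °C − 30.9 °C)/2.372 = 116 W/m

Q' = 116 W/m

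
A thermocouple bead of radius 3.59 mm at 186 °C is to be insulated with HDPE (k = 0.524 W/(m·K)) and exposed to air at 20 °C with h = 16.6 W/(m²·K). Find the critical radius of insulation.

For a sphere, r_cr = 2k_ins/h = 2·0.524/16.6 = 0.0631 m = 6.31 cm

r_cr = 6.31 cm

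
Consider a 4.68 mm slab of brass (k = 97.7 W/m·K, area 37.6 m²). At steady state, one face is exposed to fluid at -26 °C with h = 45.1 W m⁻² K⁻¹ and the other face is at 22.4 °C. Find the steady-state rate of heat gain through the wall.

Q = 81.9 kW

Treat each layer as a resistance in series:
  R_conv,in = 1/(hA) = 1/(45.1·37.6) = 5.897×10^-4 K/W
  R_brass = L/(kA) = 0.00468/(97.7·37.6) = 1.274×10^-6 K/W
ΣR = 5.897×10^-4 + 1.274×10^-6 = 5.910×10^-4 K/W
Q = ΔT/ΣR = (-26 °C − 22.4 °C)/5.910×10^-4 = -81900 W
(Negative Q ⇒ heat flows inward; heat gain = 81900 W.)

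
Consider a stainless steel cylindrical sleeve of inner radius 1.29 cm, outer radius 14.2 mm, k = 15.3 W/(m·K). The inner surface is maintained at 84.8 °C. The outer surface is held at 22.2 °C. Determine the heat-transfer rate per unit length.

Q' = 2πk·ΔT/ln(r₂/r₁) = 2π × 15.3 × 62.6 / ln(0.0142/0.0129) = 62700 W/m

Q' = 62.7 kW/m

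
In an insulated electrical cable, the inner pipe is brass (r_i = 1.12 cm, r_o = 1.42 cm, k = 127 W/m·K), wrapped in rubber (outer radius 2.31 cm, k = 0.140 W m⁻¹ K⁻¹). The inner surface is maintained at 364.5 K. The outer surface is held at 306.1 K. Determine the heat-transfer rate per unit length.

Q' = 106 W/m

Resistance network (inner→outer):
  R'_brass = ln(0.0142/0.0112)/(2πk) = 0.2373/(2π·127) = 2.974×10^-4 m·K/W
  R'_rubber = ln(0.0231/0.0142)/(2πk) = 0.4866/(2π·0.140) = 0.5532 m·K/W
ΣR = 2.974×10^-4 + 0.5532 = 0.5535 m·K/W
Q' = ΔT/ΣR = (364.5 K − 306.1 K)/0.5535 = 106 W/m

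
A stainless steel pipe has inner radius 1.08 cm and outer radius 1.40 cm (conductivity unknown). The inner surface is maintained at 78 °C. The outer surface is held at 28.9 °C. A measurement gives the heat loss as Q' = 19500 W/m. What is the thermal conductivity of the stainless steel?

ΣR = ΔT/Q' = |78 − 28.9|/19500 = 0.002518 m·K/W
ln(r₂/r₁)/(2πk) = 0.002518 ⇒ k = 0.2595/(2π·0.002518) = 16.4 W/m·K

k = 16.4 W/m·K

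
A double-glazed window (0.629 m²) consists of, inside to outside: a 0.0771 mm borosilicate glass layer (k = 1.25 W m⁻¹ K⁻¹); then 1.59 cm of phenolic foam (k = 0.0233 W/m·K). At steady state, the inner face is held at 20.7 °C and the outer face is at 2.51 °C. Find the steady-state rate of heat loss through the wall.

Q = 16.8 W

Resistance network (inner→outer):
  R_borosilicate glass = L/(kA) = 7.71×10^-5/(1.25·0.629) = 9.806×10^-5 K/W
  R_phenolic foam = L/(kA) = 0.0159/(0.0233·0.629) = 1.085 K/W
ΣR = 9.806×10^-5 + 1.085 = 1.085 K/W
Q = ΔT/ΣR = (20.7 °C − 2.51 °C)/1.085 = 16.8 W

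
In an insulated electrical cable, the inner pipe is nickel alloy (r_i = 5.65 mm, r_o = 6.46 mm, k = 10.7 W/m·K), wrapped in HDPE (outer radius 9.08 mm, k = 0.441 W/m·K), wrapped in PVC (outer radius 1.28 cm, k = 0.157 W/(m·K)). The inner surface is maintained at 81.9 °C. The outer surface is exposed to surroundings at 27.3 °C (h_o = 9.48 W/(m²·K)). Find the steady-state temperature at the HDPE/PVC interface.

T = 78.1 °C

Series thermal resistances, inner to outer:
  R'_nickel alloy = ln(0.00646/0.00565)/(2πk) = 0.1340/(2π·10.7) = 0.001993 m·K/W
  R'_HDPE = ln(0.00908/0.00646)/(2πk) = 0.3404/(2π·0.441) = 0.1229 m·K/W
  R'_PVC = ln(0.0128/0.00908)/(2πk) = 0.3434/(2π·0.157) = 0.3481 m·K/W
  R'_conv,out = 1/(2πr h) = 1/(2π·0.0128·9.48) = 1.312 m·K/W
ΣR = 0.001993 + 0.1229 + 0.3481 + 1.312 = 1.785 m·K/W
Q' = ΔT/ΣR = (81.9 °C − 27.3 °C)/1.785 = 30.59 W/m
From the inner boundary to the HDPE/PVC interface, ΣR_partial = 0.1249 m·K/W.
T_interface = T_in − Q'·ΣR_partial = 81.9 °C − (30.59)(0.1249) = 78.1 °C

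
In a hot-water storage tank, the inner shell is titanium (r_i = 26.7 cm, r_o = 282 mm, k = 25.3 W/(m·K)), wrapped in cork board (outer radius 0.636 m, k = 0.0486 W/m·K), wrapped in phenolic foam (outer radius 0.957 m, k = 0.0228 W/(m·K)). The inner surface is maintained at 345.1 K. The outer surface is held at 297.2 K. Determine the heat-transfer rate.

Treat each layer as a resistance in series:
  R_titanium = (1/0.267 − 1/0.282)/(4πk) = 0.1992/(4π·25.3) = 6.266×10^-4 K/W
  R_cork board = (1/0.282 − 1/0.636)/(4πk) = 1.974/(4π·0.0486) = 3.232 K/W
  R_phenolic foam = (1/0.636 − 1/0.957)/(4πk) = 0.5274/(4π·0.0228) = 1.841 K/W
ΣR = 6.266×10^-4 + 3.232 + 1.841 = 5.074 K/W
Q = ΔT/ΣR = (345.1 K − 297.2 K)/5.074 = 9.44 W

Q = 9.44 W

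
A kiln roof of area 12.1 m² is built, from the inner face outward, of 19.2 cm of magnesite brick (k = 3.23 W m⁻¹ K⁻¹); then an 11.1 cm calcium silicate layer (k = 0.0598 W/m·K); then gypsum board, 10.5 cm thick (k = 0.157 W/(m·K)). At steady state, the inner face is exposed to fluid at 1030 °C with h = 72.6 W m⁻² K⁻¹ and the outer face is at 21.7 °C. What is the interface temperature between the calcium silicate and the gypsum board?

Series thermal resistances, inner to outer:
  R_conv,in = 1/(hA) = 1/(72.6·12.1) = 0.001138 K/W
  R_magnesite brick = L/(kA) = 0.192/(3.23·12.1) = 0.004913 K/W
  R_calcium silicate = L/(kA) = 0.111/(0.0598·12.1) = 0.1534 K/W
  R_gypsum board = L/(kA) = 0.105/(0.157·12.1) = 0.05527 K/W
ΣR = 0.001138 + 0.004913 + 0.1534 + 0.05527 = 0.2147 K/W
Q = ΔT/ΣR = (1030 °C − 21.7 °C)/0.2147 = 4696 W
From the inner boundary to the calcium silicate/gypsum board interface, ΣR_partial = 0.1595 K/W.
T_interface = T_in − Q·ΣR_partial = 1030 °C − (4696)(0.1595) = 281 °C

T = 281 °C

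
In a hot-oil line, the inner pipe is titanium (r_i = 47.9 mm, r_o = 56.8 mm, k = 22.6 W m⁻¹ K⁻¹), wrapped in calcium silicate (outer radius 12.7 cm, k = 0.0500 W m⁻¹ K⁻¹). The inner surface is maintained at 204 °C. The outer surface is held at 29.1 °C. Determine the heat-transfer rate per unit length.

Q' = 68.3 W/m

Series thermal resistances, inner to outer:
  R'_titanium = ln(0.0568/0.0479)/(2πk) = 0.1704/(2π·22.6) = 0.001200 m·K/W
  R'_calcium silicate = ln(0.127/0.0568)/(2πk) = 0.8047/(2π·0.0500) = 2.561 m·K/W
ΣR = 0.001200 + 2.561 = 2.562 m·K/W
Q' = ΔT/ΣR = (204 °C − 29.1 °C)/2.562 = 68.3 W/m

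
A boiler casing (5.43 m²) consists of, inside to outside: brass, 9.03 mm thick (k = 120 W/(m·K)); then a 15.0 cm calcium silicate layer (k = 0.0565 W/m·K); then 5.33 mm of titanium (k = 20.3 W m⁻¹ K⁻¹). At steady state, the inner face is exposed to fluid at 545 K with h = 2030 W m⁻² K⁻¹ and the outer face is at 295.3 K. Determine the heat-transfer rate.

Resistance network (inner→outer):
  R_conv,in = 1/(hA) = 1/(2030·5.43) = 9.072×10^-5 K/W
  R_brass = L/(kA) = 0.00903/(120·5.43) = 1.386×10^-5 K/W
  R_calcium silicate = L/(kA) = 0.150/(0.0565·5.43) = 0.4889 K/W
  R_titanium = L/(kA) = 0.00533/(20.3·5.43) = 4.835×10^-5 K/W
ΣR = 9.072×10^-5 + 1.386×10^-5 + 0.4889 + 4.835×10^-5 = 0.4891 K/W
Q = ΔT/ΣR = (545 K − 295.3 K)/0.4891 = 511 W

Q = 511 W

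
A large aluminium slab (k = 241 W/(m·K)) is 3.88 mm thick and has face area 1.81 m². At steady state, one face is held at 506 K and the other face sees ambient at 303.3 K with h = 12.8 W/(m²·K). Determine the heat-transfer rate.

Q = 4700 W

Series thermal resistances, inner to outer:
  R_aluminium = L/(kA) = 0.00388/(241·1.81) = 8.895×10^-6 K/W
  R_conv,out = 1/(hA) = 1/(12.8·1.81) = 0.04316 K/W
ΣR = 8.895×10^-6 + 0.04316 = 0.04317 K/W
Q = ΔT/ΣR = (506 K − 303.3 K)/0.04317 = 4700 W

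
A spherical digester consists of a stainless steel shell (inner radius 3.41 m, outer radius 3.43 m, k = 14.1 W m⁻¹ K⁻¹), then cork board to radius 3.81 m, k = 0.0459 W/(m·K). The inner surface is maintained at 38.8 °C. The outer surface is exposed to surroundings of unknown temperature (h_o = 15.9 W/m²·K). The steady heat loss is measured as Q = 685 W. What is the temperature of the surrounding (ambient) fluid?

T_out = 4.02 °C

Sum the resistances:
  R_stainless steel = (1/3.41 − 1/3.43)/(4πk) = 0.001710/(4π·14.1) = 9.651×10^-6 K/W
  R_cork board = (1/3.43 − 1/3.81)/(4πk) = 0.02908/(4π·0.0459) = 0.05041 K/W
  R_conv,out = 1/(4πr²h) = 1/(4π·3.81²·15.9) = 3.448×10^-4 K/W
ΣR = 0.05077 K/W
ΔT = Q·ΣR = 685 × 0.05077 = 34.78 K
Heat flows outward, so T_out = T_in − ΔT = 38.8 − 34.78 = 4.02 °C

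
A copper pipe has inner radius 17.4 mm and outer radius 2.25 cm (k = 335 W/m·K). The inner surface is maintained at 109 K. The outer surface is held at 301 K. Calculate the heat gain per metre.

Q' = 2πk·ΔT/ln(r₂/r₁) = 2π × 335 × 192 / ln(0.0225/0.0174) = 1.57×10^6 W/m

Q' = 1.57×10^6 W/m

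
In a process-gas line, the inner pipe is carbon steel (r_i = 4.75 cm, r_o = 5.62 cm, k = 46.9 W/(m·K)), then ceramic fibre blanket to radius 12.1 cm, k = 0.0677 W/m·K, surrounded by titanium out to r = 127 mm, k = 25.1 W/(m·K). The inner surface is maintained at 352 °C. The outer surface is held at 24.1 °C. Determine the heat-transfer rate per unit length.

Treat each layer as a resistance in series:
  R'_carbon steel = ln(0.0562/0.0475)/(2πk) = 0.1682/(2π·46.9) = 5.707×10^-4 m·K/W
  R'_ceramic fibre blanket = ln(0.121/0.0562)/(2πk) = 0.7669/(2π·0.0677) = 1.803 m·K/W
  R'_titanium = ln(0.127/0.121)/(2πk) = 0.04840/(2π·25.1) = 3.069×10^-4 m·K/W
ΣR = 5.707×10^-4 + 1.803 + 3.069×10^-4 = 1.804 m·K/W
Q' = ΔT/ΣR = (352 °C − 24.1 °C)/1.804 = 182 W/m

Q' = 182 W/m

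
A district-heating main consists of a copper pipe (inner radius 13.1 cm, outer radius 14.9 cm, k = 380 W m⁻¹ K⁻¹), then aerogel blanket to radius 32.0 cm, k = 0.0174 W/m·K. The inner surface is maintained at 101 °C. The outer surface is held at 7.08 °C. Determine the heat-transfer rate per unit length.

Resistance network (inner→outer):
  R'_copper = ln(0.149/0.131)/(2πk) = 0.1287/(2π·380) = 5.392×10^-5 m·K/W
  R'_aerogel blanket = ln(0.320/0.149)/(2πk) = 0.7644/(2π·0.0174) = 6.992 m·K/W
ΣR = 5.392×10^-5 + 6.992 = 6.992 m·K/W
Q' = ΔT/ΣR = (101 °C − 7.08 °C)/6.992 = 13.4 W/m

Q' = 13.4 W/m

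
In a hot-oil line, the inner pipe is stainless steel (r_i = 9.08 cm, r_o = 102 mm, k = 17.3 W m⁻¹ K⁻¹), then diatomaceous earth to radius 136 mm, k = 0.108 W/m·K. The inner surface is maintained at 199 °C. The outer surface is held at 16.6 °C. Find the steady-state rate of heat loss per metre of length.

Series thermal resistances, inner to outer:
  R'_stainless steel = ln(0.102/0.0908)/(2πk) = 0.1163/(2π·17.3) = 0.001070 m·K/W
  R'_diatomaceous earth = ln(0.136/0.102)/(2πk) = 0.2877/(2π·0.108) = 0.4239 m·K/W
ΣR = 0.001070 + 0.4239 = 0.4250 m·K/W
Q' = ΔT/ΣR = (199 °C − 16.6 °C)/0.4250 = 429 W/m

Q' = 429 W/m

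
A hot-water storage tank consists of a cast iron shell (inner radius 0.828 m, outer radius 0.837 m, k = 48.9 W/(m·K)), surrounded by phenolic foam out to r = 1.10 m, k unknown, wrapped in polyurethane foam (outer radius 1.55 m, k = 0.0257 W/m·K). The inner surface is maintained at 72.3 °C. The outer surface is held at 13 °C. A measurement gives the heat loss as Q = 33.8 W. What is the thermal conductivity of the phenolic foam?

ΣR = ΔT/Q = |72.3 − 13|/33.8 = 1.754 K/W
Known resistances:
  R_cast iron = (1/0.828 − 1/0.837)/(4πk) = 0.01299/(4π·48.9) = 2.113×10^-5 K/W
  R_polyurethane foam = (1/1.10 − 1/1.55)/(4πk) = 0.2639/(4π·0.0257) = 0.8172 K/W
R_phenolic foam = ΣR − ΣR_known = 1.754 − 0.8172 = 0.9368 K/W
(1/r₁−1/r₂)/(4πk) = 0.9368 ⇒ k = 0.2857/(4π·0.9368) = 0.0243 W/m·K

k = 0.0243 W/m·K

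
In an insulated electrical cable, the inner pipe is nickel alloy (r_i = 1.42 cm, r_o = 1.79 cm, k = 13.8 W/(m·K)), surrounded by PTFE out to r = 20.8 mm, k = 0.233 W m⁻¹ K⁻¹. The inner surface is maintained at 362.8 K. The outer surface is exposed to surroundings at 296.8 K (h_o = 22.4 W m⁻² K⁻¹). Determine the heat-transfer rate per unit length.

Resistance network (inner→outer):
  R'_nickel alloy = ln(0.0179/0.0142)/(2πk) = 0.2316/(2π·13.8) = 0.002671 m·K/W
  R'_PTFE = ln(0.0208/0.0179)/(2πk) = 0.1502/(2π·0.233) = 0.1026 m·K/W
  R'_conv,out = 1/(2πr h) = 1/(2π·0.0208·22.4) = 0.3416 m·K/W
ΣR = 0.002671 + 0.1026 + 0.3416 = 0.4469 m·K/W
Q' = ΔT/ΣR = (362.8 K − 296.8 K)/0.4469 = 148 W/m

Q' = 148 W/m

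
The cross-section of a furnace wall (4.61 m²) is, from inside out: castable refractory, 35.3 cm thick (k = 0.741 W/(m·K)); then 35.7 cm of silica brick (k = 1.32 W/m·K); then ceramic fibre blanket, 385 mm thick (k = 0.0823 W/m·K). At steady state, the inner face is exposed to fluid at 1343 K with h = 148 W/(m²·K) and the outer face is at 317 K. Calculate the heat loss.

Q = 871 W

Treat each layer as a resistance in series:
  R_conv,in = 1/(hA) = 1/(148·4.61) = 0.001466 K/W
  R_castable refractory = L/(kA) = 0.353/(0.741·4.61) = 0.1033 K/W
  R_silica brick = L/(kA) = 0.357/(1.32·4.61) = 0.05867 K/W
  R_ceramic fibre blanket = L/(kA) = 0.385/(0.0823·4.61) = 1.015 K/W
ΣR = 0.001466 + 0.1033 + 0.05867 + 1.015 = 1.178 K/W
Q = ΔT/ΣR = (1343 K − 317 K)/1.178 = 871 W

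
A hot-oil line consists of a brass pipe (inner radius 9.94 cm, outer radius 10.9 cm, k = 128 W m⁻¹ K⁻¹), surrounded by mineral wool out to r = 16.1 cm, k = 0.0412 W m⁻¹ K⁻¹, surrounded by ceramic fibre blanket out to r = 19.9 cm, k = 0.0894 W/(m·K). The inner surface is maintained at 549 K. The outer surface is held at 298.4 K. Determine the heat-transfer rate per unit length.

Q' = 133 W/m

Resistance network (inner→outer):
  R'_brass = ln(0.109/0.0994)/(2πk) = 0.09220/(2π·128) = 1.146×10^-4 m·K/W
  R'_mineral wool = ln(0.161/0.109)/(2πk) = 0.3901/(2π·0.0412) = 1.507 m·K/W
  R'_ceramic fibre blanket = ln(0.199/0.161)/(2πk) = 0.2119/(2π·0.0894) = 0.3772 m·K/W
ΣR = 1.146×10^-4 + 1.507 + 0.3772 = 1.884 m·K/W
Q' = ΔT/ΣR = (549 K − 298.4 K)/1.884 = 133 W/m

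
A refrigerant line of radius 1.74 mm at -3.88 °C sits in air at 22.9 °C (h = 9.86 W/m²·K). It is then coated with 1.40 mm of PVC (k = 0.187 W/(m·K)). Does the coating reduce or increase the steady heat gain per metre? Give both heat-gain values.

Critical radius for a cylinder: r_cr = k/h = 0.0190 m = 1.90 cm.
Outer radius after coating: r₂ = 0.00174 + 0.00140 = 0.00314 m.
Since r₁ < r_cr and r₂ ≤ r_cr, the coating moves toward the maximum at r_cr — heat gain rises.
Bare: R = 1/(2πr₁h) = 9.277 m·K/W; Q = 26.78/9.277 = 2.89 W/m.
Coated: R = R_cond + R_conv = 5.643 m·K/W; Q = 26.78/5.643 = 4.75 W/m.

increases: 2.89 → 4.75 W/m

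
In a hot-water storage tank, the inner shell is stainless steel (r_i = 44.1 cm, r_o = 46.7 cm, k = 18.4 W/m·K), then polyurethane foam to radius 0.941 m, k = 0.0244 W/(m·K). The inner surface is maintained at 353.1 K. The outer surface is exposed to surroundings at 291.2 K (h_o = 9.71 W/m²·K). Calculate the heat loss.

Q = 17.5 W

Treat each layer as a resistance in series:
  R_stainless steel = (1/0.441 − 1/0.467)/(4πk) = 0.1262/(4π·18.4) = 5.460×10^-4 K/W
  R_polyurethane foam = (1/0.467 − 1/0.941)/(4πk) = 1.079/(4π·0.0244) = 3.518 K/W
  R_conv,out = 1/(4πr²h) = 1/(4π·0.941²·9.71) = 0.009255 K/W
ΣR = 5.460×10^-4 + 3.518 + 0.009255 = 3.528 K/W
Q = ΔT/ΣR = (353.1 K − 291.2 K)/3.528 = 17.5 W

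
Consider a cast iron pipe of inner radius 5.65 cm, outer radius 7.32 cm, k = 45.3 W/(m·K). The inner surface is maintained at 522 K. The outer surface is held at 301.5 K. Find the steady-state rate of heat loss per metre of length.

Q' = 2.42×10^5 W/m

Q' = 2πk·ΔT/ln(r₂/r₁) = 2π × 45.3 × 220.5 / ln(0.0732/0.0565) = 2.42×10^5 W/m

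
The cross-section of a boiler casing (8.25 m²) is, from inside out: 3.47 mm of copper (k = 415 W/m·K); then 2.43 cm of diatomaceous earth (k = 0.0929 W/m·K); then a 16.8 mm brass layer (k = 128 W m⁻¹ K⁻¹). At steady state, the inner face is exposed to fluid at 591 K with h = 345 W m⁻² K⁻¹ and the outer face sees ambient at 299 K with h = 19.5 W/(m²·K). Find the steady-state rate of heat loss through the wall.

Treat each layer as a resistance in series:
  R_conv,in = 1/(hA) = 1/(345·8.25) = 3.513×10^-4 K/W
  R_copper = L/(kA) = 0.00347/(415·8.25) = 1.014×10^-6 K/W
  R_diatomaceous earth = L/(kA) = 0.0243/(0.0929·8.25) = 0.03171 K/W
  R_brass = L/(kA) = 0.0168/(128·8.25) = 1.591×10^-5 K/W
  R_conv,out = 1/(hA) = 1/(19.5·8.25) = 0.006216 K/W
ΣR = 3.513×10^-4 + 1.014×10^-6 + 0.03171 + 1.591×10^-5 + 0.006216 = 0.03829 K/W
Q = ΔT/ΣR = (591 K − 299 K)/0.03829 = 7630 W

Q = 7.63 kW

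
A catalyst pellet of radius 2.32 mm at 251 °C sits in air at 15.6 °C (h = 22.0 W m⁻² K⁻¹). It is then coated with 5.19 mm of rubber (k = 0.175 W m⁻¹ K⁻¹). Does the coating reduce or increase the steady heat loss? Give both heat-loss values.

Critical radius for a sphere: r_cr = 2k/h = 0.0159 m = 1.59 cm.
Outer radius after coating: r₂ = 0.00232 + 0.00519 = 0.00751 m.
Since r₁ < r_cr and r₂ ≤ r_cr, the coating moves toward the maximum at r_cr — heat loss rises.
Bare: R = 1/(4πr₁²h) = 672.0 K/W; Q = 235.4/672.0 = 0.350 W.
Coated: R = R_cond + R_conv = 199.6 K/W; Q = 235.4/199.6 = 1.18 W.

increases: 0.350 → 1.18 W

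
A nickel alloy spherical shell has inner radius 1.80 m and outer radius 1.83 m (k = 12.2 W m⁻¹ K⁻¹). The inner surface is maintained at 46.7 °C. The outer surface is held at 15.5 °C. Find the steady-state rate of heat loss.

Q = 525 kW

Q = 4πk·ΔT/(1/r₁ − 1/r₂) = 4π × 12.2 × 31.2 / (1/1.80 − 1/1.83) = 5.25×10^5 W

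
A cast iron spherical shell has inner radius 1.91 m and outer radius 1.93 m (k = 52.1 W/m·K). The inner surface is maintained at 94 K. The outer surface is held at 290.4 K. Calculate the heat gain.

Q = 4πk·ΔT/(1/r₁ − 1/r₂) = 4π × 52.1 × 196.4 / (1/1.91 − 1/1.93) = 2.37×10^7 W

Q = 2.37×10^7 W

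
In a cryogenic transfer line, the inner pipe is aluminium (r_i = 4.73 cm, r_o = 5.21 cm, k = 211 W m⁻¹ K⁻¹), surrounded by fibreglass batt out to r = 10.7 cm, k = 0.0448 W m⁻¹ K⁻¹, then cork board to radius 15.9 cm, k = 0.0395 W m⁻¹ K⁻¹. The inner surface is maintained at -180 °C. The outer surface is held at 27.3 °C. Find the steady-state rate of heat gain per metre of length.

Q' = 49.9 W/m

Series thermal resistances, inner to outer:
  R'_aluminium = ln(0.0521/0.0473)/(2πk) = 0.09665/(2π·211) = 7.291×10^-5 m·K/W
  R'_fibreglass batt = ln(0.107/0.0521)/(2πk) = 0.7197/(2π·0.0448) = 2.557 m·K/W
  R'_cork board = ln(0.159/0.107)/(2πk) = 0.3961/(2π·0.0395) = 1.596 m·K/W
ΣR = 7.291×10^-5 + 2.557 + 1.596 = 4.153 m·K/W
Q' = ΔT/ΣR = (-180 °C − 27.3 °C)/4.153 = -49.9 W/m
(Negative Q' ⇒ heat flows inward; heat gain = 49.9 W/m.)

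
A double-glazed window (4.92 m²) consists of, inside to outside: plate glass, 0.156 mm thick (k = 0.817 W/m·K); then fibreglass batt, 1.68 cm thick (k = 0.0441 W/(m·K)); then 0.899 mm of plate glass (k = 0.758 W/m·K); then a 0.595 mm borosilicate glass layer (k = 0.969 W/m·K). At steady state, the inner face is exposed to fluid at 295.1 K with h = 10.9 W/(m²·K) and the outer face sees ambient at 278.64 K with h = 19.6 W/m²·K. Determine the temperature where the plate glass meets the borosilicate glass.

T = 280.26 K

Series thermal resistances, inner to outer:
  R_conv,in = 1/(hA) = 1/(10.9·4.92) = 0.01865 K/W
  R_plate glass = L/(kA) = 1.56×10^-4/(0.817·4.92) = 3.881×10^-5 K/W
  R_fibreglass batt = L/(kA) = 0.0168/(0.0441·4.92) = 0.07743 K/W
  R_plate glass = L/(kA) = 8.99×10^-4/(0.758·4.92) = 2.411×10^-4 K/W
  R_borosilicate glass = L/(kA) = 5.95×10^-4/(0.969·4.92) = 1.248×10^-4 K/W
  R_conv,out = 1/(hA) = 1/(19.6·4.92) = 0.01037 K/W
ΣR = 0.01865 + 3.881×10^-5 + 0.07743 + 2.411×10^-4 + 1.248×10^-4 + 0.01037 = 0.1069 K/W
Q = ΔT/ΣR = (295.1 K − 278.64 K)/0.1069 = 154.0 W
From the inner boundary to the plate glass/borosilicate glass interface, ΣR_partial = 0.09636 K/W.
T_interface = T_in − Q·ΣR_partial = 295.1 K − (154.0)(0.09636) = 280.26 K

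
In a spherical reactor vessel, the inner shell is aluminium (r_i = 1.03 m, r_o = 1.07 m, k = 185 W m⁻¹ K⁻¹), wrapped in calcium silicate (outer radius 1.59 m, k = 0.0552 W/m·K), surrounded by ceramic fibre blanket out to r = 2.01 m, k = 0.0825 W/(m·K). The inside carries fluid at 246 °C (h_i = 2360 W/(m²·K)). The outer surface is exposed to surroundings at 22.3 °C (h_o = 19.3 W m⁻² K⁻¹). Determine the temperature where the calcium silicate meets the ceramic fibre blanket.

T = 72.6 °C

Resistance network (inner→outer):
  R_conv,in = 1/(4πr²h) = 1/(4π·1.03²·2360) = 3.178×10^-5 K/W
  R_aluminium = (1/1.03 − 1/1.07)/(4πk) = 0.03629/(4π·185) = 1.561×10^-5 K/W
  R_calcium silicate = (1/1.07 − 1/1.59)/(4πk) = 0.3056/(4π·0.0552) = 0.4406 K/W
  R_ceramic fibre blanket = (1/1.59 − 1/2.01)/(4πk) = 0.1314/(4π·0.0825) = 0.1268 K/W
  R_conv,out = 1/(4πr²h) = 1/(4π·2.01²·19.3) = 0.001021 K/W
ΣR = 3.178×10^-5 + 1.561×10^-5 + 0.4406 + 0.1268 + 0.001021 = 0.5685 K/W
Q = ΔT/ΣR = (246 °C − 22.3 °C)/0.5685 = 393.5 W
From the inner boundary to the calcium silicate/ceramic fibre blanket interface, ΣR_partial = 0.4406 K/W.
T_interface = T_in − Q·ΣR_partial = 246 °C − (393.5)(0.4406) = 72.6 °C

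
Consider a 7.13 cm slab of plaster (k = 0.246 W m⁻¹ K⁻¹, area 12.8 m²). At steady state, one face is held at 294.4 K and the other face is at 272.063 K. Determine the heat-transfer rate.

Q = kA·ΔT/L = 0.246 × 12.8 × |294.4 K − 272.063 K| / 0.0713 = 986 W

Q = 986 W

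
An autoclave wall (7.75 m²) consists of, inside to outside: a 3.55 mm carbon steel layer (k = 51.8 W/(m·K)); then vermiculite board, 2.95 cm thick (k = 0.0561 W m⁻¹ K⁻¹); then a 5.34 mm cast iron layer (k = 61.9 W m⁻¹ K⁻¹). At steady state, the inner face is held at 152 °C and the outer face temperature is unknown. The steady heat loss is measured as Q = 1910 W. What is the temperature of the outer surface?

T_out = 22.4 °C

Sum the resistances:
  R_carbon steel = L/(kA) = 0.00355/(51.8·7.75) = 8.843×10^-6 K/W
  R_vermiculite board = L/(kA) = 0.0295/(0.0561·7.75) = 0.06785 K/W
  R_cast iron = L/(kA) = 0.00534/(61.9·7.75) = 1.113×10^-5 K/W
ΣR = 0.06787 K/W
ΔT = Q·ΣR = 1910 × 0.06787 = 129.6 K
Heat flows outward, so T_out = T_in − ΔT = 152 − 129.6 = 22.4 °C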